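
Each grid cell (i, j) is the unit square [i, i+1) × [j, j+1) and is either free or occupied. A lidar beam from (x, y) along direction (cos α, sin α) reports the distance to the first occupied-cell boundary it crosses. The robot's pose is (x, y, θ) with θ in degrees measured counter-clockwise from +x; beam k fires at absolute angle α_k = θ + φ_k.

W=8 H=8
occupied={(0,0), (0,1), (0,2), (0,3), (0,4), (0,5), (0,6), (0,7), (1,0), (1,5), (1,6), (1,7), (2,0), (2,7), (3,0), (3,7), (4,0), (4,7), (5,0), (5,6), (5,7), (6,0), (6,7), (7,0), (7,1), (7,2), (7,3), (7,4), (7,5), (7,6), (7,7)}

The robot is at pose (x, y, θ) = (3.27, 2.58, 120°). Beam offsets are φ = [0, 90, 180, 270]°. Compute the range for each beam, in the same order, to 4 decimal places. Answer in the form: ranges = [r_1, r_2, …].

ranges = [2.7944, 2.6212, 1.8244, 4.3070]

beam 1: φ=0°, α=120°
  d=(-0.5000,0.8660)  start (3,2)  tX=0.5400 tY=0.4850  stride 1/|dx|=2.0000 1/|dy|=1.1547
    cross y-line → (3,3), t=0.4850
    cross x-line → (2,3), t=0.5400
    cross y-line → (2,4), t=1.6397
    cross x-line → (1,4), t=2.5400
    cross y-line → (1,5), t=2.7944 (wall)
  → r_1 = 2.7944
beam 2: φ=90°, α=210°
  d=(-0.8660,-0.5000)  start (3,2)  tX=0.3118 tY=1.1600  stride 1/|dx|=1.1547 1/|dy|=2.0000
    cross x-line → (2,2), t=0.3118
    cross y-line → (2,1), t=1.1600
    cross x-line → (1,1), t=1.4665
    cross x-line → (0,1), t=2.6212 (wall)
  → r_2 = 2.6212
beam 3: φ=180°, α=300°
  d=(0.5000,-0.8660)  start (3,2)  tX=1.4600 tY=0.6697  stride 1/|dx|=2.0000 1/|dy|=1.1547
    cross y-line → (3,1), t=0.6697
    cross x-line → (4,1), t=1.4600
    cross y-line → (4,0), t=1.8244 (wall)
  → r_3 = 1.8244
beam 4: φ=270°, α=30°
  d=(0.8660,0.5000)  start (3,2)  tX=0.8429 tY=0.8400  stride 1/|dx|=1.1547 1/|dy|=2.0000
    cross y-line → (3,3), t=0.8400
    cross x-line → (4,3), t=0.8429
    cross x-line → (5,3), t=1.9976
    cross y-line → (5,4), t=2.8400
    cross x-line → (6,4), t=3.1523
    cross x-line → (7,4), t=4.3070 (wall)
  → r_4 = 4.3070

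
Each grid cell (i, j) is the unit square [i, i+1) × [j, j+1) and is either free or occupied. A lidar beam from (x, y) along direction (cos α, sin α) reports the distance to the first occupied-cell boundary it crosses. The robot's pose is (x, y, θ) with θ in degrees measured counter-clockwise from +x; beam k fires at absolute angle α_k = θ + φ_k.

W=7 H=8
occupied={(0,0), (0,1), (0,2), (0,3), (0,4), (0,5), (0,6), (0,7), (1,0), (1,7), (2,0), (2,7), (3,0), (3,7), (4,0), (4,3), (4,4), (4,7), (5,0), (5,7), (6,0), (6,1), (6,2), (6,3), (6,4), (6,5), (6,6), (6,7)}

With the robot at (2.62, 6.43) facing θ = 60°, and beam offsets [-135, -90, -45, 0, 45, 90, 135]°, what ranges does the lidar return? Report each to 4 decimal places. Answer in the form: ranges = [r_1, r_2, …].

beam 1: φ=-135°, α=285°
  direction (0.2588, -0.9659); cell (2,6); t to first gridline: x 1.4682, y 0.4452 (then +3.8637 / +1.0353)
    (2,5) via y @ 0.4452
    (3,5) via x @ 1.4682
    (3,4) via y @ 1.4804
    (3,3) via y @ 2.5157
    (3,2) via y @ 3.5510
    (3,1) via y @ 4.5863
    (4,1) via x @ 5.3319
    (4,0) via y @ 5.6215  # hit
  → r_1 = 5.6215
beam 2: φ=-90°, α=330°
  direction (0.8660, -0.5000); cell (2,6); t to first gridline: x 0.4388, y 0.8600 (then +1.1547 / +2.0000)
    (3,6) via x @ 0.4388
    (3,5) via y @ 0.8600
    (4,5) via x @ 1.5935
    (5,5) via x @ 2.7482
    (5,4) via y @ 2.8600
    (6,4) via x @ 3.9029  # hit
  → r_2 = 3.9029
beam 3: φ=-45°, α=15°
  direction (0.9659, 0.2588); cell (2,6); t to first gridline: x 0.3934, y 2.2023 (then +1.0353 / +3.8637)
    (3,6) via x @ 0.3934
    (4,6) via x @ 1.4287
    (4,7) via y @ 2.2023  # hit
  → r_3 = 2.2023
beam 4: φ=0°, α=60°
  direction (0.5000, 0.8660); cell (2,6); t to first gridline: x 0.7600, y 0.6582 (then +2.0000 / +1.1547)
    (2,7) via y @ 0.6582  # hit
  → r_4 = 0.6582
beam 5: φ=45°, α=105°
  direction (-0.2588, 0.9659); cell (2,6); t to first gridline: x 2.3955, y 0.5901 (then +3.8637 / +1.0353)
    (2,7) via y @ 0.5901  # hit
  → r_5 = 0.5901
beam 6: φ=90°, α=150°
  direction (-0.8660, 0.5000); cell (2,6); t to first gridline: x 0.7159, y 1.1400 (then +1.1547 / +2.0000)
    (1,6) via x @ 0.7159
    (1,7) via y @ 1.1400  # hit
  → r_6 = 1.1400
beam 7: φ=135°, α=195°
  direction (-0.9659, -0.2588); cell (2,6); t to first gridline: x 0.6419, y 1.6614 (then +1.0353 / +3.8637)
    (1,6) via x @ 0.6419
    (1,5) via y @ 1.6614
    (0,5) via x @ 1.6771  # hit
  → r_7 = 1.6771

ranges = [5.6215, 3.9029, 2.2023, 0.6582, 0.5901, 1.1400, 1.6771]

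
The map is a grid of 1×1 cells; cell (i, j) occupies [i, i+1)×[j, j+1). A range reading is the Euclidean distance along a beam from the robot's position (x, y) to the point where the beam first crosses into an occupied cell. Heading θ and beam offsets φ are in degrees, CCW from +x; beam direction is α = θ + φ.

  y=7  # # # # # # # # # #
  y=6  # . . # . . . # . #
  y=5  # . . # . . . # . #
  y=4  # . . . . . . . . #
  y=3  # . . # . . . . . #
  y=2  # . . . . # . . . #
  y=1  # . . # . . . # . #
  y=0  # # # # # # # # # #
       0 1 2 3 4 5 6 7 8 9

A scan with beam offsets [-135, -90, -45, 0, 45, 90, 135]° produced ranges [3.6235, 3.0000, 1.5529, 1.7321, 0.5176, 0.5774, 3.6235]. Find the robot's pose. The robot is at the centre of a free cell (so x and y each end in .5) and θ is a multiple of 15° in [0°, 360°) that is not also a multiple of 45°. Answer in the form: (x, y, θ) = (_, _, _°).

Candidates: 40 free-cell centres × 16 headings = 640 poses. Raycast each; keep the one whose scan matches to 4 dp.
  (5.5, 4.5, 330°): beam 1 = 1.9319 ≠ 3.6235 ✗
  (4.5, 4.5, 105°): beam 1 = 5.1962 ≠ 3.6235 ✗
  (3.5, 2.5, 330°): beam 1 = 2.5882 ≠ 3.6235 ✗
  (6.5, 6.5, 165°): beam 1 = 0.5774 ≠ 3.6235 ✗
  …
  (7.5, 4.5, 30°): r_1=3.6235, r_2=3.0000, r_3=1.5529, r_4=1.7321, r_5=0.5176, r_6=0.5774, r_7=3.6235 — all match ✓
No second candidate reproduces the full scan.

(x, y, θ) = (7.5, 4.5, 30°)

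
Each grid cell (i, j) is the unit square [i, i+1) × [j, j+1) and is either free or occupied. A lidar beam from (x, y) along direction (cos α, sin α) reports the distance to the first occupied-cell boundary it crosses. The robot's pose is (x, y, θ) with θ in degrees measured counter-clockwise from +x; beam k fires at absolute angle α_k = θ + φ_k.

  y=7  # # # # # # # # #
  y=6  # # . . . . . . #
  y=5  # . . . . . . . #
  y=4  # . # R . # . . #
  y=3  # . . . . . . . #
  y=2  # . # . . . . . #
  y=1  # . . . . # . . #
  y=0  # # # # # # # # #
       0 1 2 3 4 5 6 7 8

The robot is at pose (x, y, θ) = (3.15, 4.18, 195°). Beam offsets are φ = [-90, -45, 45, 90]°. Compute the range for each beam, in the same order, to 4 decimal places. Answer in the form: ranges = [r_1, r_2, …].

ranges = [0.5796, 0.1732, 1.3625, 3.2922]

beam 1: φ=-90°, α=105°
  direction (-0.2588, 0.9659); cell (3,4); t to first gridline: x 0.5796, y 0.8489 (then +3.8637 / +1.0353)
    (2,4) via x @ 0.5796  # hit
  → r_1 = 0.5796
beam 2: φ=-45°, α=150°
  direction (-0.8660, 0.5000); cell (3,4); t to first gridline: x 0.1732, y 1.6400 (then +1.1547 / +2.0000)
    (2,4) via x @ 0.1732  # hit
  → r_2 = 0.1732
beam 3: φ=45°, α=240°
  direction (-0.5000, -0.8660); cell (3,4); t to first gridline: x 0.3000, y 0.2078 (then +2.0000 / +1.1547)
    (3,3) via y @ 0.2078
    (2,3) via x @ 0.3000
    (2,2) via y @ 1.3625  # hit
  → r_3 = 1.3625
beam 4: φ=90°, α=285°
  direction (0.2588, -0.9659); cell (3,4); t to first gridline: x 3.2841, y 0.1863 (then +3.8637 / +1.0353)
    (3,3) via y @ 0.1863
    (3,2) via y @ 1.2216
    (3,1) via y @ 2.2569
    (4,1) via x @ 3.2841
    (4,0) via y @ 3.2922  # hit
  → r_4 = 3.2922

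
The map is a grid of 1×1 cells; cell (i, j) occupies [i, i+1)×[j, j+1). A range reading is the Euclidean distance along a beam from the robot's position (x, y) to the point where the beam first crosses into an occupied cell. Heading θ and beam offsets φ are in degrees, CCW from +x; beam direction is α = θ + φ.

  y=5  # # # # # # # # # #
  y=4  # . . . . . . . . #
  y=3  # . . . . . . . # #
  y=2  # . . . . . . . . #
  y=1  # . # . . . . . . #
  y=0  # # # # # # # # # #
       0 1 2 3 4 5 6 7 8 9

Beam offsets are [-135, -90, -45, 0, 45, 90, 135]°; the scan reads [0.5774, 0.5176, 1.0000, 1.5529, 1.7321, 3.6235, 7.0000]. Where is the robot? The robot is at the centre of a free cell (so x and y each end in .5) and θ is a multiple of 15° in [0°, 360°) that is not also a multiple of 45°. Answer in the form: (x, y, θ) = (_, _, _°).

Candidates: 30 free-cell centres × 16 headings = 480 poses. Raycast each; keep the one whose scan matches to 4 dp.
  (4.5, 3.5, 255°): beam 1 = 1.7321 ≠ 0.5774 ✗
  (3.5, 2.5, 255°): beam 1 = 2.8868 ≠ 0.5774 ✗
  (3.5, 3.5, 330°): beam 1 = 2.5882 ≠ 0.5774 ✗
  …
  (7.5, 1.5, 15°): r_1=0.5774, r_2=0.5176, r_3=1.0000, r_4=1.5529, r_5=1.7321, r_6=3.6235, r_7=7.0000 — all match ✓
No second candidate reproduces the full scan.

(x, y, θ) = (7.5, 1.5, 15°)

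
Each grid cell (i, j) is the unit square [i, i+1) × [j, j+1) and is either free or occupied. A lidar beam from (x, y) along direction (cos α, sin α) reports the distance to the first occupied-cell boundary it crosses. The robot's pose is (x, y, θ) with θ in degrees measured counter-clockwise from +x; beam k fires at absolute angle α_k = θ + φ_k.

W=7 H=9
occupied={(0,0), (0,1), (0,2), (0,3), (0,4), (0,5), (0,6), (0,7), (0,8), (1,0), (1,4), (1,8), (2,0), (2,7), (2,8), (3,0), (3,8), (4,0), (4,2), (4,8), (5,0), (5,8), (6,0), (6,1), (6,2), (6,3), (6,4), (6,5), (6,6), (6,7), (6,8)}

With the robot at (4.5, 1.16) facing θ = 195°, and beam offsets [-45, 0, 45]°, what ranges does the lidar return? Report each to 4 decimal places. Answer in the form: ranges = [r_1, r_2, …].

beam 1: φ=-45°, α=150°
  direction (-0.8660, 0.5000); cell (4,1); t to first gridline: x 0.5774, y 1.6800 (then +1.1547 / +2.0000)
    (3,1) via x @ 0.5774
    (3,2) via y @ 1.6800
    (2,2) via x @ 1.7321
    (1,2) via x @ 2.8868
    (1,3) via y @ 3.6800
    (0,3) via x @ 4.0415  # hit
  → r_1 = 4.0415
beam 2: φ=0°, α=195°
  direction (-0.9659, -0.2588); cell (4,1); t to first gridline: x 0.5176, y 0.6182 (then +1.0353 / +3.8637)
    (3,1) via x @ 0.5176
    (3,0) via y @ 0.6182  # hit
  → r_2 = 0.6182
beam 3: φ=45°, α=240°
  direction (-0.5000, -0.8660); cell (4,1); t to first gridline: x 1.0000, y 0.1848 (then +2.0000 / +1.1547)
    (4,0) via y @ 0.1848  # hit
  → r_3 = 0.1848

ranges = [4.0415, 0.6182, 0.1848]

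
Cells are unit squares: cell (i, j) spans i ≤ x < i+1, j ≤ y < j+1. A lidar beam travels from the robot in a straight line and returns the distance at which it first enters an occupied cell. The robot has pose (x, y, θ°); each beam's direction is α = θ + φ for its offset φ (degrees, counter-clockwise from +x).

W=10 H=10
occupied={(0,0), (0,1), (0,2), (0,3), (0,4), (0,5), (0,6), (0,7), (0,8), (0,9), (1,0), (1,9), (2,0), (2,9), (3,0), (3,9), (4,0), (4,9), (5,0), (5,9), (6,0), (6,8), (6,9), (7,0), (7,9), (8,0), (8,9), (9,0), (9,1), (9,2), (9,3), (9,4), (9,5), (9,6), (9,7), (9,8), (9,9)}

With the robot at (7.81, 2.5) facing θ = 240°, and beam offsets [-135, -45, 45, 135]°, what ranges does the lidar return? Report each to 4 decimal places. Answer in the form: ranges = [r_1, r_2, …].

ranges = [5.6940, 5.7956, 1.5529, 1.2320]

beam 1: φ=-135°, α=105°
  cosα=-0.2588 sinα=0.9659 | (7,2) | tMaxX 3.1296 tMaxY 0.5176 | tΔX 3.8637 tΔY 1.0353
    t=0.5176 [y] (7,3)
    t=1.5529 [y] (7,4)
    t=2.5882 [y] (7,5)
    t=3.1296 [x] (6,5)
    t=3.6235 [y] (6,6)
    t=4.6587 [y] (6,7)
    t=5.6940 [y] (6,8) — stop
  → r_1 = 5.6940
beam 2: φ=-45°, α=195°
  cosα=-0.9659 sinα=-0.2588 | (7,2) | tMaxX 0.8386 tMaxY 1.9319 | tΔX 1.0353 tΔY 3.8637
    t=0.8386 [x] (6,2)
    t=1.8738 [x] (5,2)
    t=1.9319 [y] (5,1)
    t=2.9091 [x] (4,1)
    t=3.9444 [x] (3,1)
    t=4.9797 [x] (2,1)
    t=5.7956 [y] (2,0) — stop
  → r_2 = 5.7956
beam 3: φ=45°, α=285°
  cosα=0.2588 sinα=-0.9659 | (7,2) | tMaxX 0.7341 tMaxY 0.5176 | tΔX 3.8637 tΔY 1.0353
    t=0.5176 [y] (7,1)
    t=0.7341 [x] (8,1)
    t=1.5529 [y] (8,0) — stop
  → r_3 = 1.5529
beam 4: φ=135°, α=15°
  cosα=0.9659 sinα=0.2588 | (7,2) | tMaxX 0.1967 tMaxY 1.9319 | tΔX 1.0353 tΔY 3.8637
    t=0.1967 [x] (8,2)
    t=1.2320 [x] (9,2) — stop
  → r_4 = 1.2320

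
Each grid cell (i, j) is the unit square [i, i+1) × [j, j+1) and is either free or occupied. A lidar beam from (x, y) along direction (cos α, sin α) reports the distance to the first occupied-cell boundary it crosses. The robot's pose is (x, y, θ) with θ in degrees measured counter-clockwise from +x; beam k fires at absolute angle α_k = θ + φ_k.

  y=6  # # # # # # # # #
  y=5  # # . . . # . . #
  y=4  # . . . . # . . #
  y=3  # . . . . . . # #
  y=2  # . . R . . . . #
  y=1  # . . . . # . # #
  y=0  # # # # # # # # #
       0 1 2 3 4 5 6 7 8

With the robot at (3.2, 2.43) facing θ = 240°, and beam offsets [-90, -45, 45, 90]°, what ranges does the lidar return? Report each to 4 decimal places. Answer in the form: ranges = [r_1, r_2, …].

beam 1: φ=-90°, α=150°
  cosα=-0.8660 sinα=0.5000 | (3,2) | tMaxX 0.2309 tMaxY 1.1400 | tΔX 1.1547 tΔY 2.0000
    t=0.2309 [x] (2,2)
    t=1.1400 [y] (2,3)
    t=1.3856 [x] (1,3)
    t=2.5403 [x] (0,3) — stop
  → r_1 = 2.5403
beam 2: φ=-45°, α=195°
  cosα=-0.9659 sinα=-0.2588 | (3,2) | tMaxX 0.2071 tMaxY 1.6614 | tΔX 1.0353 tΔY 3.8637
    t=0.2071 [x] (2,2)
    t=1.2423 [x] (1,2)
    t=1.6614 [y] (1,1)
    t=2.2776 [x] (0,1) — stop
  → r_2 = 2.2776
beam 3: φ=45°, α=285°
  cosα=0.2588 sinα=-0.9659 | (3,2) | tMaxX 3.0910 tMaxY 0.4452 | tΔX 3.8637 tΔY 1.0353
    t=0.4452 [y] (3,1)
    t=1.4804 [y] (3,0) — stop
  → r_3 = 1.4804
beam 4: φ=90°, α=330°
  cosα=0.8660 sinα=-0.5000 | (3,2) | tMaxX 0.9238 tMaxY 0.8600 | tΔX 1.1547 tΔY 2.0000
    t=0.8600 [y] (3,1)
    t=0.9238 [x] (4,1)
    t=2.0785 [x] (5,1) — stop
  → r_4 = 2.0785

ranges = [2.5403, 2.2776, 1.4804, 2.0785]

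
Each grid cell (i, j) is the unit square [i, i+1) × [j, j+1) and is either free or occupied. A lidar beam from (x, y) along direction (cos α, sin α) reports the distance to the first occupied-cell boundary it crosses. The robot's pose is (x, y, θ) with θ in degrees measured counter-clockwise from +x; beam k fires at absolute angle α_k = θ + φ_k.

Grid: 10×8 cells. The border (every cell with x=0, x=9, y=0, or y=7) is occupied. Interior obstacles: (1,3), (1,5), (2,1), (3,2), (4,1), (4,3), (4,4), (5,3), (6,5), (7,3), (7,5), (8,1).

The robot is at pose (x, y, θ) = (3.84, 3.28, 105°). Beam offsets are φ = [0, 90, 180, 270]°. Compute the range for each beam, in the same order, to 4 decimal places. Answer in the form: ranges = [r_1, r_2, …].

beam 1: φ=0°, α=105°
  direction (-0.2588, 0.9659); cell (3,3); t to first gridline: x 3.2455, y 0.7454 (then +3.8637 / +1.0353)
    (3,4) via y @ 0.7454
    (3,5) via y @ 1.7807
    (3,6) via y @ 2.8160
    (2,6) via x @ 3.2455
    (2,7) via y @ 3.8512  # hit
  → r_1 = 3.8512
beam 2: φ=90°, α=195°
  direction (-0.9659, -0.2588); cell (3,3); t to first gridline: x 0.8696, y 1.0818 (then +1.0353 / +3.8637)
    (2,3) via x @ 0.8696
    (2,2) via y @ 1.0818
    (1,2) via x @ 1.9049
    (0,2) via x @ 2.9402  # hit
  → r_2 = 2.9402
beam 3: φ=180°, α=285°
  direction (0.2588, -0.9659); cell (3,3); t to first gridline: x 0.6182, y 0.2899 (then +3.8637 / +1.0353)
    (3,2) via y @ 0.2899  # hit
  → r_3 = 0.2899
beam 4: φ=270°, α=15°
  direction (0.9659, 0.2588); cell (3,3); t to first gridline: x 0.1656, y 2.7819 (then +1.0353 / +3.8637)
    (4,3) via x @ 0.1656  # hit
  → r_4 = 0.1656

ranges = [3.8512, 2.9402, 0.2899, 0.1656]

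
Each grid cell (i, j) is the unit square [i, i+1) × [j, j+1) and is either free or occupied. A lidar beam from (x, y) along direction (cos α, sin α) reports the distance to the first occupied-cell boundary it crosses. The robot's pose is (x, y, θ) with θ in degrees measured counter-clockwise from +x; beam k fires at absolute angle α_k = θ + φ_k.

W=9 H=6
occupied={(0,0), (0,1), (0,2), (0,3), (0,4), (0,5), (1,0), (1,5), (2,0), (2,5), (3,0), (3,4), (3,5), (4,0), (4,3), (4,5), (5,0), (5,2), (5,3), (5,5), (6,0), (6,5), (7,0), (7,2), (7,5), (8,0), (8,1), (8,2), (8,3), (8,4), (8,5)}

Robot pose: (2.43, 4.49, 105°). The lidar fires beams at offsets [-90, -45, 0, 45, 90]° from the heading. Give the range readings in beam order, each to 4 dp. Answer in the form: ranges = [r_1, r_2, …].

beam 1: φ=-90°, α=15°
  cosα=0.9659 sinα=0.2588 | (2,4) | tMaxX 0.5901 tMaxY 1.9705 | tΔX 1.0353 tΔY 3.8637
    t=0.5901 [x] (3,4) — stop
  → r_1 = 0.5901
beam 2: φ=-45°, α=60°
  cosα=0.5000 sinα=0.8660 | (2,4) | tMaxX 1.1400 tMaxY 0.5889 | tΔX 2.0000 tΔY 1.1547
    t=0.5889 [y] (2,5) — stop
  → r_2 = 0.5889
beam 3: φ=0°, α=105°
  cosα=-0.2588 sinα=0.9659 | (2,4) | tMaxX 1.6614 tMaxY 0.5280 | tΔX 3.8637 tΔY 1.0353
    t=0.5280 [y] (2,5) — stop
  → r_3 = 0.5280
beam 4: φ=45°, α=150°
  cosα=-0.8660 sinα=0.5000 | (2,4) | tMaxX 0.4965 tMaxY 1.0200 | tΔX 1.1547 tΔY 2.0000
    t=0.4965 [x] (1,4)
    t=1.0200 [y] (1,5) — stop
  → r_4 = 1.0200
beam 5: φ=90°, α=195°
  cosα=-0.9659 sinα=-0.2588 | (2,4) | tMaxX 0.4452 tMaxY 1.8932 | tΔX 1.0353 tΔY 3.8637
    t=0.4452 [x] (1,4)
    t=1.4804 [x] (0,4) — stop
  → r_5 = 1.4804

ranges = [0.5901, 0.5889, 0.5280, 1.0200, 1.4804]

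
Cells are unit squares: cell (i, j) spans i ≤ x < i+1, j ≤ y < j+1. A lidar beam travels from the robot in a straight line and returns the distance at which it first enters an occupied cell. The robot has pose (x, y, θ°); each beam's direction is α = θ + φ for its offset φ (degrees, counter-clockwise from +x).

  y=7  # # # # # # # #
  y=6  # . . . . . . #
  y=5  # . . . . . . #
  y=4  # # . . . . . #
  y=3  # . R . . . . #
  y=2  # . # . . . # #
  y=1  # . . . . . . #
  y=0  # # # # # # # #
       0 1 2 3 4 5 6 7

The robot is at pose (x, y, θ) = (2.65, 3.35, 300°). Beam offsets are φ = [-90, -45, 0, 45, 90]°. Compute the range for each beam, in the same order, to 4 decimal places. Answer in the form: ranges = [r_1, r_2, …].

ranges = [0.7000, 0.3623, 0.4041, 3.4682, 5.0229]

beam 1: φ=-90°, α=210°
  direction (-0.8660, -0.5000); cell (2,3); t to first gridline: x 0.7506, y 0.7000 (then +1.1547 / +2.0000)
    (2,2) via y @ 0.7000  # hit
  → r_1 = 0.7000
beam 2: φ=-45°, α=255°
  direction (-0.2588, -0.9659); cell (2,3); t to first gridline: x 2.5114, y 0.3623 (then +3.8637 / +1.0353)
    (2,2) via y @ 0.3623  # hit
  → r_2 = 0.3623
beam 3: φ=0°, α=300°
  direction (0.5000, -0.8660); cell (2,3); t to first gridline: x 0.7000, y 0.4041 (then +2.0000 / +1.1547)
    (2,2) via y @ 0.4041  # hit
  → r_3 = 0.4041
beam 4: φ=45°, α=345°
  direction (0.9659, -0.2588); cell (2,3); t to first gridline: x 0.3623, y 1.3523 (then +1.0353 / +3.8637)
    (3,3) via x @ 0.3623
    (3,2) via y @ 1.3523
    (4,2) via x @ 1.3976
    (5,2) via x @ 2.4329
    (6,2) via x @ 3.4682  # hit
  → r_4 = 3.4682
beam 5: φ=90°, α=30°
  direction (0.8660, 0.5000); cell (2,3); t to first gridline: x 0.4041, y 1.3000 (then +1.1547 / +2.0000)
    (3,3) via x @ 0.4041
    (3,4) via y @ 1.3000
    (4,4) via x @ 1.5588
    (5,4) via x @ 2.7135
    (5,5) via y @ 3.3000
    (6,5) via x @ 3.8682
    (7,5) via x @ 5.0229  # hit
  → r_5 = 5.0229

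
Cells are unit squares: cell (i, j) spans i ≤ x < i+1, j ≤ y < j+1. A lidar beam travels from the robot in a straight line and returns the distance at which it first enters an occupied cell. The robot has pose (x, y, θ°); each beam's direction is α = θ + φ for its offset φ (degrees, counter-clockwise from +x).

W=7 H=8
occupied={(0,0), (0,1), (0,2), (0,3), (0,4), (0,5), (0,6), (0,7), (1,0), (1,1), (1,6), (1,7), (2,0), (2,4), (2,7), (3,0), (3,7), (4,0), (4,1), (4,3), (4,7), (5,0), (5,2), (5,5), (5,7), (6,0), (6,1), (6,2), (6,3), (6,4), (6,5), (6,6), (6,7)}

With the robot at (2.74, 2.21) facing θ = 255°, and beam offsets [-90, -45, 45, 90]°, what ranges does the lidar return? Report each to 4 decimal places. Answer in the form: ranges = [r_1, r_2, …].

ranges = [1.8014, 0.8545, 1.3972, 1.3044]

beam 1: φ=-90°, α=165°
  direction (-0.9659, 0.2588); cell (2,2); t to first gridline: x 0.7661, y 3.0523 (then +1.0353 / +3.8637)
    (1,2) via x @ 0.7661
    (0,2) via x @ 1.8014  # hit
  → r_1 = 1.8014
beam 2: φ=-45°, α=210°
  direction (-0.8660, -0.5000); cell (2,2); t to first gridline: x 0.8545, y 0.4200 (then +1.1547 / +2.0000)
    (2,1) via y @ 0.4200
    (1,1) via x @ 0.8545  # hit
  → r_2 = 0.8545
beam 3: φ=45°, α=300°
  direction (0.5000, -0.8660); cell (2,2); t to first gridline: x 0.5200, y 0.2425 (then +2.0000 / +1.1547)
    (2,1) via y @ 0.2425
    (3,1) via x @ 0.5200
    (3,0) via y @ 1.3972  # hit
  → r_3 = 1.3972
beam 4: φ=90°, α=345°
  direction (0.9659, -0.2588); cell (2,2); t to first gridline: x 0.2692, y 0.8114 (then +1.0353 / +3.8637)
    (3,2) via x @ 0.2692
    (3,1) via y @ 0.8114
    (4,1) via x @ 1.3044  # hit
  → r_4 = 1.3044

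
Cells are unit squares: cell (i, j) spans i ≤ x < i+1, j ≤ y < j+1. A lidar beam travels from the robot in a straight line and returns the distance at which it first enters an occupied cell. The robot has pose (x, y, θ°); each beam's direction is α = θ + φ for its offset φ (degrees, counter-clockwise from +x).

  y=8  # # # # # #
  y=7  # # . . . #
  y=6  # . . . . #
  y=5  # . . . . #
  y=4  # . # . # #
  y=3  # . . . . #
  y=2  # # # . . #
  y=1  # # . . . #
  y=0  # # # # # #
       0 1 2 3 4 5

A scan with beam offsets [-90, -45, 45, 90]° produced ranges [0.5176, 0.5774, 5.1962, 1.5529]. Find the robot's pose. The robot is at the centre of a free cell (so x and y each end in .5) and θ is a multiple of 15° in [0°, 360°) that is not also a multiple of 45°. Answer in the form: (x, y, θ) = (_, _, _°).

Candidates: 22 free-cell centres × 16 headings = 352 poses. Raycast each; keep the one whose scan matches to 4 dp.
  (4.5, 6.5, 75°): beam 3 = 1.7321 ≠ 5.1962 ✗
  (1.5, 4.5, 195°): beam 1 = 1.9319 ≠ 0.5176 ✗
  (4.5, 6.5, 60°): beam 1 = 0.5774 ≠ 0.5176 ✗
  …
  (4.5, 2.5, 75°): r_1=0.5176, r_2=0.5774, r_3=5.1962, r_4=1.5529 — all match ✓
Only this pose fits every beam.

(x, y, θ) = (4.5, 2.5, 75°)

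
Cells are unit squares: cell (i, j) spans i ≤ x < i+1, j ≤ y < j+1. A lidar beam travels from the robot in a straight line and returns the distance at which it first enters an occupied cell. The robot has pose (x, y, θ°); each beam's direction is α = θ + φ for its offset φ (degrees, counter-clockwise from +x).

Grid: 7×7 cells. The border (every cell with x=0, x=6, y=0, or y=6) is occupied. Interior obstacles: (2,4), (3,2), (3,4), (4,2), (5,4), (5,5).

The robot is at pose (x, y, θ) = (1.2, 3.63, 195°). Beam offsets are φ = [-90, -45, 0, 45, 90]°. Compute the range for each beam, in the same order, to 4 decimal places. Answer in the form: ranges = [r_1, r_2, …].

beam 1: φ=-90°, α=105°
  direction (-0.2588, 0.9659); cell (1,3); t to first gridline: x 0.7727, y 0.3831 (then +3.8637 / +1.0353)
    (1,4) via y @ 0.3831
    (0,4) via x @ 0.7727  # hit
  → r_1 = 0.7727
beam 2: φ=-45°, α=150°
  direction (-0.8660, 0.5000); cell (1,3); t to first gridline: x 0.2309, y 0.7400 (then +1.1547 / +2.0000)
    (0,3) via x @ 0.2309  # hit
  → r_2 = 0.2309
beam 3: φ=0°, α=195°
  direction (-0.9659, -0.2588); cell (1,3); t to first gridline: x 0.2071, y 2.4341 (then +1.0353 / +3.8637)
    (0,3) via x @ 0.2071  # hit
  → r_3 = 0.2071
beam 4: φ=45°, α=240°
  direction (-0.5000, -0.8660); cell (1,3); t to first gridline: x 0.4000, y 0.7275 (then +2.0000 / +1.1547)
    (0,3) via x @ 0.4000  # hit
  → r_4 = 0.4000
beam 5: φ=90°, α=285°
  direction (0.2588, -0.9659); cell (1,3); t to first gridline: x 3.0910, y 0.6522 (then +3.8637 / +1.0353)
    (1,2) via y @ 0.6522
    (1,1) via y @ 1.6875
    (1,0) via y @ 2.7228  # hit
  → r_5 = 2.7228

ranges = [0.7727, 0.2309, 0.2071, 0.4000, 2.7228]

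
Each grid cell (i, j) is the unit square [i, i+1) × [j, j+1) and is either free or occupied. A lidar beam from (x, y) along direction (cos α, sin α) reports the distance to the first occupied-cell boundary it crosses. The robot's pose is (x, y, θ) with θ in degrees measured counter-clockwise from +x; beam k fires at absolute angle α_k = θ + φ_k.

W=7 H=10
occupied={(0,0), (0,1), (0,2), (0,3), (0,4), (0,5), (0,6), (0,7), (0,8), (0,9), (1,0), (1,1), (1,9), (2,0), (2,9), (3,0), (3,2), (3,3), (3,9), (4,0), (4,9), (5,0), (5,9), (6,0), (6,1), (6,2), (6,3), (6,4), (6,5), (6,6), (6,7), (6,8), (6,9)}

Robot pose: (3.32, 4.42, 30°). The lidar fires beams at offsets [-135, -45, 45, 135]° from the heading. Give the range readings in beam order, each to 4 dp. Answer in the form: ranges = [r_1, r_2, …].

beam 1: φ=-135°, α=255°
  cosα=-0.2588 sinα=-0.9659 | (3,4) | tMaxX 1.2364 tMaxY 0.4348 | tΔX 3.8637 tΔY 1.0353
    t=0.4348 [y] (3,3) — stop
  → r_1 = 0.4348
beam 2: φ=-45°, α=345°
  cosα=0.9659 sinα=-0.2588 | (3,4) | tMaxX 0.7040 tMaxY 1.6228 | tΔX 1.0353 tΔY 3.8637
    t=0.7040 [x] (4,4)
    t=1.6228 [y] (4,3)
    t=1.7393 [x] (5,3)
    t=2.7745 [x] (6,3) — stop
  → r_2 = 2.7745
beam 3: φ=45°, α=75°
  cosα=0.2588 sinα=0.9659 | (3,4) | tMaxX 2.6273 tMaxY 0.6005 | tΔX 3.8637 tΔY 1.0353
    t=0.6005 [y] (3,5)
    t=1.6357 [y] (3,6)
    t=2.6273 [x] (4,6)
    t=2.6710 [y] (4,7)
    t=3.7063 [y] (4,8)
    t=4.7416 [y] (4,9) — stop
  → r_3 = 4.7416
beam 4: φ=135°, α=165°
  cosα=-0.9659 sinα=0.2588 | (3,4) | tMaxX 0.3313 tMaxY 2.2409 | tΔX 1.0353 tΔY 3.8637
    t=0.3313 [x] (2,4)
    t=1.3666 [x] (1,4)
    t=2.2409 [y] (1,5)
    t=2.4018 [x] (0,5) — stop
  → r_4 = 2.4018

ranges = [0.4348, 2.7745, 4.7416, 2.4018]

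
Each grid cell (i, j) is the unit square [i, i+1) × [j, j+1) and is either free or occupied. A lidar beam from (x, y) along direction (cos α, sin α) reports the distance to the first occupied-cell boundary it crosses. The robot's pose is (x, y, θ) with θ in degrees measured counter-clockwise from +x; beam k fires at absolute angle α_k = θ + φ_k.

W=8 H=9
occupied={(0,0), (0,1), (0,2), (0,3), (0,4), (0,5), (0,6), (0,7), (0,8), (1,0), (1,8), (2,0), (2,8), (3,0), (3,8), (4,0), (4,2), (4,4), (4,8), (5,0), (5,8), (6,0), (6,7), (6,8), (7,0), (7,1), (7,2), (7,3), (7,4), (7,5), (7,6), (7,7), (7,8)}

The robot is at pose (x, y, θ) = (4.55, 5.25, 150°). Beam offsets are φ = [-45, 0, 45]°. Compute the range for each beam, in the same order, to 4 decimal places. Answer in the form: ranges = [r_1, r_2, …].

beam 1: φ=-45°, α=105°
  cosα=-0.2588 sinα=0.9659 | (4,5) | tMaxX 2.1250 tMaxY 0.7765 | tΔX 3.8637 tΔY 1.0353
    t=0.7765 [y] (4,6)
    t=1.8117 [y] (4,7)
    t=2.1250 [x] (3,7)
    t=2.8470 [y] (3,8) — stop
  → r_1 = 2.8470
beam 2: φ=0°, α=150°
  cosα=-0.8660 sinα=0.5000 | (4,5) | tMaxX 0.6351 tMaxY 1.5000 | tΔX 1.1547 tΔY 2.0000
    t=0.6351 [x] (3,5)
    t=1.5000 [y] (3,6)
    t=1.7898 [x] (2,6)
    t=2.9445 [x] (1,6)
    t=3.5000 [y] (1,7)
    t=4.0992 [x] (0,7) — stop
  → r_2 = 4.0992
beam 3: φ=45°, α=195°
  cosα=-0.9659 sinα=-0.2588 | (4,5) | tMaxX 0.5694 tMaxY 0.9659 | tΔX 1.0353 tΔY 3.8637
    t=0.5694 [x] (3,5)
    t=0.9659 [y] (3,4)
    t=1.6047 [x] (2,4)
    t=2.6400 [x] (1,4)
    t=3.6752 [x] (0,4) — stop
  → r_3 = 3.6752

ranges = [2.8470, 4.0992, 3.6752]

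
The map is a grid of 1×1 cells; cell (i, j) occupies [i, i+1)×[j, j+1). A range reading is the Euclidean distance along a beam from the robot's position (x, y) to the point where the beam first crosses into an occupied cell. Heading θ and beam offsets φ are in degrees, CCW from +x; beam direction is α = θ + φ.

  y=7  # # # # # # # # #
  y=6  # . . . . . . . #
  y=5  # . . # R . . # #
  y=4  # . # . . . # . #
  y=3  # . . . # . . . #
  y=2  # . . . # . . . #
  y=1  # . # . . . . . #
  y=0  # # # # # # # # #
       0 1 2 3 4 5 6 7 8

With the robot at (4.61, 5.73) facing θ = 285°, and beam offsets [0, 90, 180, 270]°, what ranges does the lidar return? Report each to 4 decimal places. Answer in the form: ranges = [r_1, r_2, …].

beam 1: φ=0°, α=285°
  cosα=0.2588 sinα=-0.9659 | (4,5) | tMaxX 1.5068 tMaxY 0.7558 | tΔX 3.8637 tΔY 1.0353
    t=0.7558 [y] (4,4)
    t=1.5068 [x] (5,4)
    t=1.7910 [y] (5,3)
    t=2.8263 [y] (5,2)
    t=3.8616 [y] (5,1)
    t=4.8969 [y] (5,0) — stop
  → r_1 = 4.8969
beam 2: φ=90°, α=15°
  cosα=0.9659 sinα=0.2588 | (4,5) | tMaxX 0.4038 tMaxY 1.0432 | tΔX 1.0353 tΔY 3.8637
    t=0.4038 [x] (5,5)
    t=1.0432 [y] (5,6)
    t=1.4390 [x] (6,6)
    t=2.4743 [x] (7,6)
    t=3.5096 [x] (8,6) — stop
  → r_2 = 3.5096
beam 3: φ=180°, α=105°
  cosα=-0.2588 sinα=0.9659 | (4,5) | tMaxX 2.3569 tMaxY 0.2795 | tΔX 3.8637 tΔY 1.0353
    t=0.2795 [y] (4,6)
    t=1.3148 [y] (4,7) — stop
  → r_3 = 1.3148
beam 4: φ=270°, α=195°
  cosα=-0.9659 sinα=-0.2588 | (4,5) | tMaxX 0.6315 tMaxY 2.8205 | tΔX 1.0353 tΔY 3.8637
    t=0.6315 [x] (3,5) — stop
  → r_4 = 0.6315

ranges = [4.8969, 3.5096, 1.3148, 0.6315]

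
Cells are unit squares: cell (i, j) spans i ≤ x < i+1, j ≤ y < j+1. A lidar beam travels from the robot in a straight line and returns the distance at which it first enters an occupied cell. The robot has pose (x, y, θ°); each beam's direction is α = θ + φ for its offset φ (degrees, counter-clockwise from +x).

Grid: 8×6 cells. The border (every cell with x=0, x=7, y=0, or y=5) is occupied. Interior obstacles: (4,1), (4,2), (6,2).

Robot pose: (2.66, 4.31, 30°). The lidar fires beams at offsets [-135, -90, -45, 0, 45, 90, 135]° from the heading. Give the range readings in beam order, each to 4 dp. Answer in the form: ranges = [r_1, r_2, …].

ranges = [3.4268, 2.6800, 4.4931, 1.3800, 0.7143, 0.7967, 1.7186]

beam 1: φ=-135°, α=255°
  dir = (cos 255°, sin 255°) = (-0.2588, -0.9659); from cell (2,4)
  next x-line at t=2.5500, next y-line at t=0.3209; Δt_x=3.8637, Δt_y=1.0353
    y: enter (2,3) at t=0.3209
    y: enter (2,2) at t=1.3562
    y: enter (2,1) at t=2.3915
    x: enter (1,1) at t=2.5500
    y: enter (1,0) at t=3.4268 ← occupied
  → r_1 = 3.4268
beam 2: φ=-90°, α=300°
  dir = (cos 300°, sin 300°) = (0.5000, -0.8660); from cell (2,4)
  next x-line at t=0.6800, next y-line at t=0.3580; Δt_x=2.0000, Δt_y=1.1547
    y: enter (2,3) at t=0.3580
    x: enter (3,3) at t=0.6800
    y: enter (3,2) at t=1.5127
    y: enter (3,1) at t=2.6674
    x: enter (4,1) at t=2.6800 ← occupied
  → r_2 = 2.6800
beam 3: φ=-45°, α=345°
  dir = (cos 345°, sin 345°) = (0.9659, -0.2588); from cell (2,4)
  next x-line at t=0.3520, next y-line at t=1.1977; Δt_x=1.0353, Δt_y=3.8637
    x: enter (3,4) at t=0.3520
    y: enter (3,3) at t=1.1977
    x: enter (4,3) at t=1.3873
    x: enter (5,3) at t=2.4225
    x: enter (6,3) at t=3.4578
    x: enter (7,3) at t=4.4931 ← occupied
  → r_3 = 4.4931
beam 4: φ=0°, α=30°
  dir = (cos 30°, sin 30°) = (0.8660, 0.5000); from cell (2,4)
  next x-line at t=0.3926, next y-line at t=1.3800; Δt_x=1.1547, Δt_y=2.0000
    x: enter (3,4) at t=0.3926
    y: enter (3,5) at t=1.3800 ← occupied
  → r_4 = 1.3800
beam 5: φ=45°, α=75°
  dir = (cos 75°, sin 75°) = (0.2588, 0.9659); from cell (2,4)
  next x-line at t=1.3137, next y-line at t=0.7143; Δt_x=3.8637, Δt_y=1.0353
    y: enter (2,5) at t=0.7143 ← occupied
  → r_5 = 0.7143
beam 6: φ=90°, α=120°
  dir = (cos 120°, sin 120°) = (-0.5000, 0.8660); from cell (2,4)
  next x-line at t=1.3200, next y-line at t=0.7967; Δt_x=2.0000, Δt_y=1.1547
    y: enter (2,5) at t=0.7967 ← occupied
  → r_6 = 0.7967
beam 7: φ=135°, α=165°
  dir = (cos 165°, sin 165°) = (-0.9659, 0.2588); from cell (2,4)
  next x-line at t=0.6833, next y-line at t=2.6660; Δt_x=1.0353, Δt_y=3.8637
    x: enter (1,4) at t=0.6833
    x: enter (0,4) at t=1.7186 ← occupied
  → r_7 = 1.7186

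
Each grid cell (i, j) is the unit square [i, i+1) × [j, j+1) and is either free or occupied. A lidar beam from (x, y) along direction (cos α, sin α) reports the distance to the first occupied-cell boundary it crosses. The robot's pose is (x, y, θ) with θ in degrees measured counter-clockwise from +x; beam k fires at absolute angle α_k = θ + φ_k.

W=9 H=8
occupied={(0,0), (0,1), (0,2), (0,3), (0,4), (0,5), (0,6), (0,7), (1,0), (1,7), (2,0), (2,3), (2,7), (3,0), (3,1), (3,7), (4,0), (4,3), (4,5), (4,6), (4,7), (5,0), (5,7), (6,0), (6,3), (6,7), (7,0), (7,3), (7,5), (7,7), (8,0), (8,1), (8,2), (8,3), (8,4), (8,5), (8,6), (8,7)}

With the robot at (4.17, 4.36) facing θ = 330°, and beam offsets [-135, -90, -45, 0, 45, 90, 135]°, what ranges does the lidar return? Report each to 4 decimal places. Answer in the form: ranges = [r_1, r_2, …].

beam 1: φ=-135°, α=195°
  d=(-0.9659,-0.2588)  start (4,4)  tX=0.1760 tY=1.3909  stride 1/|dx|=1.0353 1/|dy|=3.8637
    cross x-line → (3,4), t=0.1760
    cross x-line → (2,4), t=1.2113
    cross y-line → (2,3), t=1.3909 (wall)
  → r_1 = 1.3909
beam 2: φ=-90°, α=240°
  d=(-0.5000,-0.8660)  start (4,4)  tX=0.3400 tY=0.4157  stride 1/|dx|=2.0000 1/|dy|=1.1547
    cross x-line → (3,4), t=0.3400
    cross y-line → (3,3), t=0.4157
    cross y-line → (3,2), t=1.5704
    cross x-line → (2,2), t=2.3400
    cross y-line → (2,1), t=2.7251
    cross y-line → (2,0), t=3.8798 (wall)
  → r_2 = 3.8798
beam 3: φ=-45°, α=285°
  d=(0.2588,-0.9659)  start (4,4)  tX=3.2069 tY=0.3727  stride 1/|dx|=3.8637 1/|dy|=1.0353
    cross y-line → (4,3), t=0.3727 (wall)
  → r_3 = 0.3727
beam 4: φ=0°, α=330°
  d=(0.8660,-0.5000)  start (4,4)  tX=0.9584 tY=0.7200  stride 1/|dx|=1.1547 1/|dy|=2.0000
    cross y-line → (4,3), t=0.7200 (wall)
  → r_4 = 0.7200
beam 5: φ=45°, α=15°
  d=(0.9659,0.2588)  start (4,4)  tX=0.8593 tY=2.4728  stride 1/|dx|=1.0353 1/|dy|=3.8637
    cross x-line → (5,4), t=0.8593
    cross x-line → (6,4), t=1.8946
    cross y-line → (6,5), t=2.4728
    cross x-line → (7,5), t=2.9298 (wall)
  → r_5 = 2.9298
beam 6: φ=90°, α=60°
  d=(0.5000,0.8660)  start (4,4)  tX=1.6600 tY=0.7390  stride 1/|dx|=2.0000 1/|dy|=1.1547
    cross y-line → (4,5), t=0.7390 (wall)
  → r_6 = 0.7390
beam 7: φ=135°, α=105°
  d=(-0.2588,0.9659)  start (4,4)  tX=0.6568 tY=0.6626  stride 1/|dx|=3.8637 1/|dy|=1.0353
    cross x-line → (3,4), t=0.6568
    cross y-line → (3,5), t=0.6626
    cross y-line → (3,6), t=1.6979
    cross y-line → (3,7), t=2.7331 (wall)
  → r_7 = 2.7331

ranges = [1.3909, 3.8798, 0.3727, 0.7200, 2.9298, 0.7390, 2.7331]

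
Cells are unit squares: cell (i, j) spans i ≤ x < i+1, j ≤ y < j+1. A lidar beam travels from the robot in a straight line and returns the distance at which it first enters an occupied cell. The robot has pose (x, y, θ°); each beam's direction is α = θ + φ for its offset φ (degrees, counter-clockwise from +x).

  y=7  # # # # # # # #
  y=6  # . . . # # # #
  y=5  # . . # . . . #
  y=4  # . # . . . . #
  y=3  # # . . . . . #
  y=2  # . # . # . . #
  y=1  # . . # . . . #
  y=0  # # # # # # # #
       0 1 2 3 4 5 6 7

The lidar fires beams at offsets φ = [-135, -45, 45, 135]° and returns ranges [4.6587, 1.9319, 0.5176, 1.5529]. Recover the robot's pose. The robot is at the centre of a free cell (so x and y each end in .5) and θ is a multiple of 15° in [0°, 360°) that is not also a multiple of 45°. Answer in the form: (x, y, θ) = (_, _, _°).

(x, y, θ) = (6.5, 4.5, 330°)

Candidates: 27 free-cell centres × 16 headings = 432 poses. Raycast each; keep the one whose scan matches to 4 dp.
  (3.5, 4.5, 285°): beam 1 = 0.5774 ≠ 4.6587 ✗
  (2.5, 1.5, 195°): beam 1 = 0.5774 ≠ 4.6587 ✗
  (4.5, 1.5, 30°): beam 1 = 0.5176 ≠ 4.6587 ✗
  …
  (6.5, 4.5, 330°): r_1=4.6587, r_2=1.9319, r_3=0.5176, r_4=1.5529 — all match ✓
Only this pose fits every beam.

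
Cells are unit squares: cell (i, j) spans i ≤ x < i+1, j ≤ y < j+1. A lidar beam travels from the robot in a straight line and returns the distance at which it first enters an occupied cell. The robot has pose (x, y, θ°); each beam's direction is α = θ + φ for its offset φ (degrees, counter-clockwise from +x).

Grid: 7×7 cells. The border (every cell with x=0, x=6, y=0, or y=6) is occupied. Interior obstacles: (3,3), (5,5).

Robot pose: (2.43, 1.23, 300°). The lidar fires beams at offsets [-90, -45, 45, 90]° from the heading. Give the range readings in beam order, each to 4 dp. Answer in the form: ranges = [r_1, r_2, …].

beam 1: φ=-90°, α=210°
  d=(-0.8660,-0.5000)  start (2,1)  tX=0.4965 tY=0.4600  stride 1/|dx|=1.1547 1/|dy|=2.0000
    cross y-line → (2,0), t=0.4600 (wall)
  → r_1 = 0.4600
beam 2: φ=-45°, α=255°
  d=(-0.2588,-0.9659)  start (2,1)  tX=1.6614 tY=0.2381  stride 1/|dx|=3.8637 1/|dy|=1.0353
    cross y-line → (2,0), t=0.2381 (wall)
  → r_2 = 0.2381
beam 3: φ=45°, α=345°
  d=(0.9659,-0.2588)  start (2,1)  tX=0.5901 tY=0.8887  stride 1/|dx|=1.0353 1/|dy|=3.8637
    cross x-line → (3,1), t=0.5901
    cross y-line → (3,0), t=0.8887 (wall)
  → r_3 = 0.8887
beam 4: φ=90°, α=30°
  d=(0.8660,0.5000)  start (2,1)  tX=0.6582 tY=1.5400  stride 1/|dx|=1.1547 1/|dy|=2.0000
    cross x-line → (3,1), t=0.6582
    cross y-line → (3,2), t=1.5400
    cross x-line → (4,2), t=1.8129
    cross x-line → (5,2), t=2.9676
    cross y-line → (5,3), t=3.5400
    cross x-line → (6,3), t=4.1223 (wall)
  → r_4 = 4.1223

ranges = [0.4600, 0.2381, 0.8887, 4.1223]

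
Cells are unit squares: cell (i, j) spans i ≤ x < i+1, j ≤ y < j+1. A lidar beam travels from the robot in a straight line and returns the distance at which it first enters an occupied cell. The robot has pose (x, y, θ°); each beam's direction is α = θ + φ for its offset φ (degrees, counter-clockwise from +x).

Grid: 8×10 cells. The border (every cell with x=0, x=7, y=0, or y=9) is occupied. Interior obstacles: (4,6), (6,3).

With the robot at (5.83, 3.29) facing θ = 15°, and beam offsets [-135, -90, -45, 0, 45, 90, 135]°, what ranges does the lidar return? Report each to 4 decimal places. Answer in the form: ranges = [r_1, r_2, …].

beam 1: φ=-135°, α=240°
  cosα=-0.5000 sinα=-0.8660 | (5,3) | tMaxX 1.6600 tMaxY 0.3349 | tΔX 2.0000 tΔY 1.1547
    t=0.3349 [y] (5,2)
    t=1.4896 [y] (5,1)
    t=1.6600 [x] (4,1)
    t=2.6443 [y] (4,0) — stop
  → r_1 = 2.6443
beam 2: φ=-90°, α=285°
  cosα=0.2588 sinα=-0.9659 | (5,3) | tMaxX 0.6568 tMaxY 0.3002 | tΔX 3.8637 tΔY 1.0353
    t=0.3002 [y] (5,2)
    t=0.6568 [x] (6,2)
    t=1.3355 [y] (6,1)
    t=2.3708 [y] (6,0) — stop
  → r_2 = 2.3708
beam 3: φ=-45°, α=330°
  cosα=0.8660 sinα=-0.5000 | (5,3) | tMaxX 0.1963 tMaxY 0.5800 | tΔX 1.1547 tΔY 2.0000
    t=0.1963 [x] (6,3) — stop
  → r_3 = 0.1963
beam 4: φ=0°, α=15°
  cosα=0.9659 sinα=0.2588 | (5,3) | tMaxX 0.1760 tMaxY 2.7432 | tΔX 1.0353 tΔY 3.8637
    t=0.1760 [x] (6,3) — stop
  → r_4 = 0.1760
beam 5: φ=45°, α=60°
  cosα=0.5000 sinα=0.8660 | (5,3) | tMaxX 0.3400 tMaxY 0.8198 | tΔX 2.0000 tΔY 1.1547
    t=0.3400 [x] (6,3) — stop
  → r_5 = 0.3400
beam 6: φ=90°, α=105°
  cosα=-0.2588 sinα=0.9659 | (5,3) | tMaxX 3.2069 tMaxY 0.7350 | tΔX 3.8637 tΔY 1.0353
    t=0.7350 [y] (5,4)
    t=1.7703 [y] (5,5)
    t=2.8056 [y] (5,6)
    t=3.2069 [x] (4,6) — stop
  → r_6 = 3.2069
beam 7: φ=135°, α=150°
  cosα=-0.8660 sinα=0.5000 | (5,3) | tMaxX 0.9584 tMaxY 1.4200 | tΔX 1.1547 tΔY 2.0000
    t=0.9584 [x] (4,3)
    t=1.4200 [y] (4,4)
    t=2.1131 [x] (3,4)
    t=3.2678 [x] (2,4)
    t=3.4200 [y] (2,5)
    t=4.4225 [x] (1,5)
    t=5.4200 [y] (1,6)
    t=5.5772 [x] (0,6) — stop
  → r_7 = 5.5772

ranges = [2.6443, 2.3708, 0.1963, 0.1760, 0.3400, 3.2069, 5.5772]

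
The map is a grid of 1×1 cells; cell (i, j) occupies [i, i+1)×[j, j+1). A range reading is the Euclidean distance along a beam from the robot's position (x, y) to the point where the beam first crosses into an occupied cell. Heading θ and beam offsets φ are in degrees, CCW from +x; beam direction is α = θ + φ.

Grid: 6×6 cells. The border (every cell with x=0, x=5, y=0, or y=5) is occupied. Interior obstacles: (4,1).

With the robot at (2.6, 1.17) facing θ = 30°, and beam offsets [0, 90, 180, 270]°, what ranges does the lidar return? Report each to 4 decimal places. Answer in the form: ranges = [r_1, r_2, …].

ranges = [1.6166, 3.2000, 0.3400, 0.1963]

beam 1: φ=0°, α=30°
  d=(0.8660,0.5000)  start (2,1)  tX=0.4619 tY=1.6600  stride 1/|dx|=1.1547 1/|dy|=2.0000
    cross x-line → (3,1), t=0.4619
    cross x-line → (4,1), t=1.6166 (wall)
  → r_1 = 1.6166
beam 2: φ=90°, α=120°
  d=(-0.5000,0.8660)  start (2,1)  tX=1.2000 tY=0.9584  stride 1/|dx|=2.0000 1/|dy|=1.1547
    cross y-line → (2,2), t=0.9584
    cross x-line → (1,2), t=1.2000
    cross y-line → (1,3), t=2.1131
    cross x-line → (0,3), t=3.2000 (wall)
  → r_2 = 3.2000
beam 3: φ=180°, α=210°
  d=(-0.8660,-0.5000)  start (2,1)  tX=0.6928 tY=0.3400  stride 1/|dx|=1.1547 1/|dy|=2.0000
    cross y-line → (2,0), t=0.3400 (wall)
  → r_3 = 0.3400
beam 4: φ=270°, α=300°
  d=(0.5000,-0.8660)  start (2,1)  tX=0.8000 tY=0.1963  stride 1/|dx|=2.0000 1/|dy|=1.1547
    cross y-line → (2,0), t=0.1963 (wall)
  → r_4 = 0.1963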